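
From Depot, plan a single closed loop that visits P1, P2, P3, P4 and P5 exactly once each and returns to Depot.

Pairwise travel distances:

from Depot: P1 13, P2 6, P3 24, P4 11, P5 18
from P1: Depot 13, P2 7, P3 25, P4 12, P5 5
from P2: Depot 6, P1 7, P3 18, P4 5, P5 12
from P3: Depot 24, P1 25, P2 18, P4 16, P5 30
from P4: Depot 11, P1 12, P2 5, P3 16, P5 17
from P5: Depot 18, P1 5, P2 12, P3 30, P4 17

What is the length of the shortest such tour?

There are 60 distinct closed tours to check (reversals are equivalent).
Depot → P1 → P2 → P3 → P4 → P5 → Depot: 13+7+18+16+17+18 = 89
Depot → P1 → P2 → P3 → P5 → P4 → Depot: 13+7+18+30+17+11 = 96
Depot → P1 → P2 → P4 → P3 → P5 → Depot: 13+7+5+16+30+18 = 89
Depot → P1 → P2 → P4 → P5 → P3 → Depot: 13+7+5+17+30+24 = 96
Depot → P1 → P2 → P5 → P3 → P4 → Depot: 13+7+12+30+16+11 = 89
Depot → P1 → P2 → P5 → P4 → P3 → Depot: 13+7+12+17+16+24 = 89
Depot → P1 → P3 → P2 → P4 → P5 → Depot: 13+25+18+5+17+18 = 96
Depot → P1 → P3 → P2 → P5 → P4 → Depot: 13+25+18+12+17+11 = 96
Depot → P1 → P3 → P4 → P2 → P5 → Depot: 13+25+16+5+12+18 = 89
Depot → P1 → P3 → P4 → P5 → P2 → Depot: 13+25+16+17+12+6 = 89
Depot → P1 → P3 → P5 → P2 → P4 → Depot: 13+25+30+12+5+11 = 96
Depot → P1 → P3 → P5 → P4 → P2 → Depot: 13+25+30+17+5+6 = 96
Depot → P1 → P4 → P2 → P3 → P5 → Depot: 13+12+5+18+30+18 = 96
Depot → P1 → P4 → P2 → P5 → P3 → Depot: 13+12+5+12+30+24 = 96
… (46 more)
Depot → P1 → P5 → P2 → P3 → P4 → Depot: 13+5+12+18+16+11 = 75  ← best
The minimum is 75.
One optimal route: Depot → P1 → P5 → P2 → P3 → P4 → Depot (or its reverse).

75 — the shortest possible round trip.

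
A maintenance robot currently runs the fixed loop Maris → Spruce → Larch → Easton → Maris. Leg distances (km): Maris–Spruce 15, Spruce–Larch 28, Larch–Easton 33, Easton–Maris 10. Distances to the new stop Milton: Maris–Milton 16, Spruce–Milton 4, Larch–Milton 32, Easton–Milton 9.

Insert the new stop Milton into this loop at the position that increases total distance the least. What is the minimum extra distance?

Minimum extra distance: 5 km, inserting Milton between Maris and Spruce.

Insertion cost between consecutive stops i–j is d(i,Milton) + d(Milton,j) − d(i,j):
  between Maris and Spruce: 16 + 4 − 15 = 5
  between Spruce and Larch: 4 + 32 − 28 = 8
  between Larch and Easton: 32 + 9 − 33 = 8
  between Easton and Maris: 9 + 16 − 10 = 15
Cheapest insertion is between Maris and Spruce, adding 5.
New total = 86 + 5 = 91.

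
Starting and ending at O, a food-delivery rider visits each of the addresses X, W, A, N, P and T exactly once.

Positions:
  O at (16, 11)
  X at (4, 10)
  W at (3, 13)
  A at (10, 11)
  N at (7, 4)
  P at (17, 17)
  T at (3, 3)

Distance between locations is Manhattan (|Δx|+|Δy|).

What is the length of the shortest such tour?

There are 360 distinct closed tours to check (reversals are equivalent).
O→X→W→A→N→P→T→O: 13+4+9+10+23+28+21 = 108
O→X→W→A→N→T→P→O: 13+4+9+10+5+28+7 = 76
O→X→W→A→P→N→T→O: 13+4+9+13+23+5+21 = 88
O→X→W→A→P→T→N→O: 13+4+9+13+28+5+16 = 88
O→X→W→A→T→N→P→O: 13+4+9+15+5+23+7 = 76
O→X→W→A→T→P→N→O: 13+4+9+15+28+23+16 = 108
O→X→W→N→A→P→T→O: 13+4+13+10+13+28+21 = 102
O→X→W→N→A→T→P→O: 13+4+13+10+15+28+7 = 90
… (352 more)
O→A→N→T→X→W→P→O: 6+10+5+8+4+18+7 = 58  ← best
The minimum is 58.
One optimal route: O → A → N → T → X → W → P → O (or its reverse).

58 — the shortest possible round trip.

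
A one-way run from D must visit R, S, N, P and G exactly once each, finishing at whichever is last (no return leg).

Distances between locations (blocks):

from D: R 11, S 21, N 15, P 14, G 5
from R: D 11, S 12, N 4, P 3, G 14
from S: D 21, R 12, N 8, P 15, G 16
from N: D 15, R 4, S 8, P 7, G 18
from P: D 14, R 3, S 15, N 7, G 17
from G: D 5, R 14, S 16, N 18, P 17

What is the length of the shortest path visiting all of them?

There are 5! = 120 possible orderings.
D - R - S - N - P - G: 11+12+8+7+17 = 55
D - R - S - N - G - P: 11+12+8+18+17 = 66
D - R - S - P - N - G: 11+12+15+7+18 = 63
D - R - S - P - G - N: 11+12+15+17+18 = 73
D - R - S - G - N - P: 11+12+16+18+7 = 64
D - R - S - G - P - N: 11+12+16+17+7 = 63
D - R - N - S - P - G: 11+4+8+15+17 = 55
D - R - N - S - G - P: 11+4+8+16+17 = 56
D - R - N - P - S - G: 11+4+7+15+16 = 53
D - R - N - P - G - S: 11+4+7+17+16 = 55
D - R - N - G - S - P: 11+4+18+16+15 = 64
D - R - N - G - P - S: 11+4+18+17+15 = 65
D - R - P - S - N - G: 11+3+15+8+18 = 55
D - R - P - S - G - N: 11+3+15+16+18 = 63
… (106 more)
D - G - S - N - R - P: 5+16+8+4+3 = 36  ← best
The minimum is 36.
One shortest path: D → G → S → N → R → P.

Shortest open route: 36 blocks.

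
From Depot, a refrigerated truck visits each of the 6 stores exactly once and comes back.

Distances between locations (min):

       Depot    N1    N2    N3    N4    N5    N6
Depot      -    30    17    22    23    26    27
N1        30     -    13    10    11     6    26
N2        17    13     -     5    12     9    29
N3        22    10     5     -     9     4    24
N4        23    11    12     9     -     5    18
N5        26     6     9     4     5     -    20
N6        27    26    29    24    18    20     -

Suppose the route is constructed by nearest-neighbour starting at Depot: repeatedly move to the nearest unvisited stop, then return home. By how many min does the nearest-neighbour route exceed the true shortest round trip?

Depot: N2=17, N3=22, N4=23, N5=26, N6=27, N1=30 ⇒ N2
N2: N3=5, N5=9, N4=12, N1=13, N6=29 ⇒ N3
N3: N5=4, N4=9, N1=10, N6=24 ⇒ N5
N5: N4=5, N1=6, N6=20 ⇒ N4
N4: N1=11, N6=18 ⇒ N1
N1: N6=26 ⇒ N6
NN route Depot → N2 → N3 → N5 → N4 → N1 → N6 → Depot costs 95.
Optimal: Depot → N2 → N3 → N1 → N5 → N4 → N6 → Depot costs 88 (by enumerating all 360 distinct tours).
Excess = 95 − 88 = 7.

Excess over optimum: 7 min.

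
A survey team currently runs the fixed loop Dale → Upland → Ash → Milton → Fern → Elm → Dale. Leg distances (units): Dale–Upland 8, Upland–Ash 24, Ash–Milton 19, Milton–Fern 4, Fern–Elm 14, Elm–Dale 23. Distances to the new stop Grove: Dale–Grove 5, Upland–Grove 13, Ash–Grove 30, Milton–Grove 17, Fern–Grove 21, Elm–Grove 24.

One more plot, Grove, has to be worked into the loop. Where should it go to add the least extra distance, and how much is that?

Adding 6 by placing Grove on the Elm–Dale leg.

Insertion cost between consecutive stops i–j is d(i,Grove) + d(Grove,j) − d(i,j):
  between Dale and Upland: 5 + 13 − 8 = 10
  between Upland and Ash: 13 + 30 − 24 = 19
  between Ash and Milton: 30 + 17 − 19 = 28
  between Milton and Fern: 17 + 21 − 4 = 34
  between Fern and Elm: 21 + 24 − 14 = 31
  between Elm and Dale: 24 + 5 − 23 = 6
Cheapest insertion is between Elm and Dale, adding 6.
New total = 92 + 6 = 98.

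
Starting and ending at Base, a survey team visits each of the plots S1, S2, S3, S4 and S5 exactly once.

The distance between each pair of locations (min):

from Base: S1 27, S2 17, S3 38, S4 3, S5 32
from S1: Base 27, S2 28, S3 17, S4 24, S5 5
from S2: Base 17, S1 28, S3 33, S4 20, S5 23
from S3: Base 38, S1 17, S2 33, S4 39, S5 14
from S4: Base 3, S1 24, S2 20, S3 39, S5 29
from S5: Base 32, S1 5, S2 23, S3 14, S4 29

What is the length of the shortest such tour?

96 min — the shortest possible round trip.

There are 60 distinct closed tours to check (reversals are equivalent).
Base → S1 → S2 → S3 → S4 → S5 → Base: 27+28+33+39+29+32 = 188
Base → S1 → S2 → S3 → S5 → S4 → Base: 27+28+33+14+29+3 = 134
Base → S1 → S2 → S4 → S3 → S5 → Base: 27+28+20+39+14+32 = 160
Base → S1 → S2 → S4 → S5 → S3 → Base: 27+28+20+29+14+38 = 156
Base → S1 → S2 → S5 → S3 → S4 → Base: 27+28+23+14+39+3 = 134
Base → S1 → S2 → S5 → S4 → S3 → Base: 27+28+23+29+39+38 = 184
Base → S1 → S3 → S2 → S4 → S5 → Base: 27+17+33+20+29+32 = 158
Base → S1 → S3 → S2 → S5 → S4 → Base: 27+17+33+23+29+3 = 132
Base → S1 → S3 → S4 → S2 → S5 → Base: 27+17+39+20+23+32 = 158
Base → S1 → S3 → S4 → S5 → S2 → Base: 27+17+39+29+23+17 = 152
Base → S1 → S3 → S5 → S2 → S4 → Base: 27+17+14+23+20+3 = 104
Base → S1 → S3 → S5 → S4 → S2 → Base: 27+17+14+29+20+17 = 124
Base → S1 → S4 → S2 → S3 → S5 → Base: 27+24+20+33+14+32 = 150
Base → S1 → S4 → S2 → S5 → S3 → Base: 27+24+20+23+14+38 = 146
… (46 more)
Base → S2 → S3 → S5 → S1 → S4 → Base: 17+33+14+5+24+3 = 96  ← best
The minimum is 96.
One optimal route: Base → S2 → S3 → S5 → S1 → S4 → Base (or its reverse).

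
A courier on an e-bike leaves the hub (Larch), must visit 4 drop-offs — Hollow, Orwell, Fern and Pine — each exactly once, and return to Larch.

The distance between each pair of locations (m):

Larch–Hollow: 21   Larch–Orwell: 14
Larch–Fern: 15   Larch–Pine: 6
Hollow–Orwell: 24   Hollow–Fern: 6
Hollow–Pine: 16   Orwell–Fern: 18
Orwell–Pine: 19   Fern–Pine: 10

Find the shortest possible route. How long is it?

With 4 stops there are 4!/2 = 12 distinct round trips (a route and its reverse cost the same).
Larch-Hollow-Orwell-Fern-Pine-Larch: 21+24+18+10+6 = 79
Larch-Hollow-Orwell-Pine-Fern-Larch: 21+24+19+10+15 = 89
Larch-Hollow-Fern-Orwell-Pine-Larch: 21+6+18+19+6 = 70
Larch-Hollow-Fern-Pine-Orwell-Larch: 21+6+10+19+14 = 70
Larch-Hollow-Pine-Orwell-Fern-Larch: 21+16+19+18+15 = 89
Larch-Hollow-Pine-Fern-Orwell-Larch: 21+16+10+18+14 = 79
Larch-Orwell-Hollow-Fern-Pine-Larch: 14+24+6+10+6 = 60
Larch-Orwell-Hollow-Pine-Fern-Larch: 14+24+16+10+15 = 79
Larch-Orwell-Fern-Hollow-Pine-Larch: 14+18+6+16+6 = 60
Larch-Orwell-Pine-Hollow-Fern-Larch: 14+19+16+6+15 = 70
Larch-Fern-Hollow-Orwell-Pine-Larch: 15+6+24+19+6 = 70
Larch-Fern-Orwell-Hollow-Pine-Larch: 15+18+24+16+6 = 79
The minimum is 60.
One optimal route: Larch → Orwell → Hollow → Fern → Pine → Larch (or its reverse).

Shortest round trip = 60 m.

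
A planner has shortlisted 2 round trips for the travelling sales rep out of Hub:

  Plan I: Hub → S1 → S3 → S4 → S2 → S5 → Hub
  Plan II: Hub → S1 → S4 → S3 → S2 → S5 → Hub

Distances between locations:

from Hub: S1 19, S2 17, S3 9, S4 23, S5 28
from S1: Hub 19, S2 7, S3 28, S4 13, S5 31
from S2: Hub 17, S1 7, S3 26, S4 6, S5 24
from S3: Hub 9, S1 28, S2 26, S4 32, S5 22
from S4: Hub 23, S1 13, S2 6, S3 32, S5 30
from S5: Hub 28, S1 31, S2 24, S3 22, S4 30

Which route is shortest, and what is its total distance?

Plan I: 19 + 28 + 32 + 6 + 24 + 28 = 137
Plan II: 19 + 13 + 32 + 26 + 24 + 28 = 142

137 — Plan I is the shortest.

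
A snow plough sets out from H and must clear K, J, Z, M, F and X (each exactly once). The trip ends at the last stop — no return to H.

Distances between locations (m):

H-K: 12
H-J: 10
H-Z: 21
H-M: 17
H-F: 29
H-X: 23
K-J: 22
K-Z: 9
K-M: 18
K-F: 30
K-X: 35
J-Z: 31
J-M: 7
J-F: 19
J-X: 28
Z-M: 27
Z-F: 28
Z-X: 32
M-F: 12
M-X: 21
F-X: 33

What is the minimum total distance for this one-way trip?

There are 6! = 720 possible orderings.
H→K→J→Z→M→F→X: 12+22+31+27+12+33 = 137
H→K→J→Z→M→X→F: 12+22+31+27+21+33 = 146
H→K→J→Z→F→M→X: 12+22+31+28+12+21 = 126
H→K→J→Z→F→X→M: 12+22+31+28+33+21 = 147
H→K→J→Z→X→M→F: 12+22+31+32+21+12 = 130
H→K→J→Z→X→F→M: 12+22+31+32+33+12 = 142
H→K→J→M→Z→F→X: 12+22+7+27+28+33 = 129
H→K→J→M→Z→X→F: 12+22+7+27+32+33 = 133
… (712 more)
H→K→Z→F→J→M→X: 12+9+28+19+7+21 = 96  ← best
The minimum is 96.
One shortest path: H → K → Z → F → J → M → X.

Minimum one-way distance = 96 m.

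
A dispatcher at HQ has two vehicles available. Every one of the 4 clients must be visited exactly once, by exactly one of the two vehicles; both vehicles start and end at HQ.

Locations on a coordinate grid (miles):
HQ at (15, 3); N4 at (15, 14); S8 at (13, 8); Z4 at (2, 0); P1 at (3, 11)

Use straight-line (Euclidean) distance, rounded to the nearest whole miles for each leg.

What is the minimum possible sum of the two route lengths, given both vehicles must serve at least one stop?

There are 2^3 − 1 = 7 ways to divide the 4 stops into two non-empty groups. For each, the best each vehicle can do is its own shortest tour through its group:
  {N4} + {S8, Z4, P1}: 22 + 39 = 61
  {S8} + {N4, Z4, P1}: 10 + 47 = 57
  {N4, S8} + {Z4, P1}: 22 + 38 = 60
  {Z4} + {N4, S8, P1}: 26 + 37 = 63
  {N4, Z4} + {S8, P1}: 43 + 29 = 72
  {S8, Z4} + {N4, P1}: 32 + 37 = 69
  … (7 splits in total)
Best: vehicle 1 HQ → S8 → HQ = 10; vehicle 2 HQ → N4 → P1 → Z4 → HQ = 47; combined 57.

Minimum combined distance: 57 miles.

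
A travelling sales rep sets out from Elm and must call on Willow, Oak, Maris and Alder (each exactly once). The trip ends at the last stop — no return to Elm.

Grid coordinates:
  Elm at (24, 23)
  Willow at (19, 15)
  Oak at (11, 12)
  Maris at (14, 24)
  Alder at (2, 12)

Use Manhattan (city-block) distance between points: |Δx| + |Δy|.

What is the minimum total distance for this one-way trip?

45 — the minimum one-way total.

There are 4! = 24 possible orderings.
Elm - Willow - Oak - Maris - Alder: 13+11+15+24 = 63
Elm - Willow - Oak - Alder - Maris: 13+11+9+24 = 57
Elm - Willow - Maris - Oak - Alder: 13+14+15+9 = 51
Elm - Willow - Maris - Alder - Oak: 13+14+24+9 = 60
Elm - Willow - Alder - Oak - Maris: 13+20+9+15 = 57
Elm - Willow - Alder - Maris - Oak: 13+20+24+15 = 72
Elm - Oak - Willow - Maris - Alder: 24+11+14+24 = 73
Elm - Oak - Willow - Alder - Maris: 24+11+20+24 = 79
Elm - Oak - Maris - Willow - Alder: 24+15+14+20 = 73
Elm - Oak - Maris - Alder - Willow: 24+15+24+20 = 83
Elm - Oak - Alder - Willow - Maris: 24+9+20+14 = 67
Elm - Oak - Alder - Maris - Willow: 24+9+24+14 = 71
Elm - Maris - Willow - Oak - Alder: 11+14+11+9 = 45
Elm - Maris - Willow - Alder - Oak: 11+14+20+9 = 54
… (10 more)
The minimum is 45.
One shortest path: Elm → Maris → Willow → Oak → Alder.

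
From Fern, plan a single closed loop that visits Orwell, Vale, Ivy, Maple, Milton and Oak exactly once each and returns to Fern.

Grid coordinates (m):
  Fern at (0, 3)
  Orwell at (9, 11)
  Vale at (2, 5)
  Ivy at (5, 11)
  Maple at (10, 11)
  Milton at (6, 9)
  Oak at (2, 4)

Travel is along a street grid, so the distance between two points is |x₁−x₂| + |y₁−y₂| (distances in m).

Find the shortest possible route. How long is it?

There are 360 distinct closed tours to check (reversals are equivalent).
Fern - Orwell - Vale - Ivy - Maple - Milton - Oak - Fern: 17+13+9+5+6+9+3 = 62
Fern - Orwell - Vale - Ivy - Maple - Oak - Milton - Fern: 17+13+9+5+15+9+12 = 80
Fern - Orwell - Vale - Ivy - Milton - Maple - Oak - Fern: 17+13+9+3+6+15+3 = 66
Fern - Orwell - Vale - Ivy - Milton - Oak - Maple - Fern: 17+13+9+3+9+15+18 = 84
Fern - Orwell - Vale - Ivy - Oak - Maple - Milton - Fern: 17+13+9+10+15+6+12 = 82
Fern - Orwell - Vale - Ivy - Oak - Milton - Maple - Fern: 17+13+9+10+9+6+18 = 82
Fern - Orwell - Vale - Maple - Ivy - Milton - Oak - Fern: 17+13+14+5+3+9+3 = 64
Fern - Orwell - Vale - Maple - Ivy - Oak - Milton - Fern: 17+13+14+5+10+9+12 = 80
… (352 more)
Fern - Vale - Ivy - Orwell - Maple - Milton - Oak - Fern: 4+9+4+1+6+9+3 = 36  ← best
The minimum is 36.
One optimal route: Fern → Vale → Ivy → Orwell → Maple → Milton → Oak → Fern (or its reverse).

Shortest round trip = 36 m.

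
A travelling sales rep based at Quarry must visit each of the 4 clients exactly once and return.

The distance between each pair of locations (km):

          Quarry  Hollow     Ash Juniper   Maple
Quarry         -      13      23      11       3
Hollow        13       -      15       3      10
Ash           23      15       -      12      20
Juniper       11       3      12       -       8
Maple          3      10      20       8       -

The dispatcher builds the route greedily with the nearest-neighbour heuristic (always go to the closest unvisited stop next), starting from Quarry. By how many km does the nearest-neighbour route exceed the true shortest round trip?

The nearest-neighbour route is 1 km longer than optimal.

From Quarry: Maple=3, Juniper=11, Hollow=13, Ash=23 → choose Maple (3).
From Maple: Juniper=8, Hollow=10, Ash=20 → choose Juniper (8).
From Juniper: Hollow=3, Ash=12 → choose Hollow (3).
From Hollow: Ash=15 → choose Ash (15).
NN route Quarry → Maple → Juniper → Hollow → Ash → Quarry costs 52.
Optimal: Quarry → Hollow → Ash → Juniper → Maple → Quarry costs 51 (by enumerating all 12 distinct tours).
Excess = 52 − 51 = 1.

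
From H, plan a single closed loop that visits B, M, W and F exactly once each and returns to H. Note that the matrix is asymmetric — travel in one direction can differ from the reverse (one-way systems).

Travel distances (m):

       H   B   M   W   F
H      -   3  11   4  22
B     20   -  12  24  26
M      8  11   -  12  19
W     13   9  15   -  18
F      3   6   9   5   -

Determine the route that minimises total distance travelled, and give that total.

H - B - M - W - F - H: 3+12+12+18+3 = 48
H - B - M - F - W - H: 3+12+19+5+13 = 52
H - B - W - M - F - H: 3+24+15+19+3 = 64
H - B - W - F - M - H: 3+24+18+9+8 = 62
H - B - F - M - W - H: 3+26+9+12+13 = 63
H - B - F - W - M - H: 3+26+5+15+8 = 57
H - M - B - W - F - H: 11+11+24+18+3 = 67
H - M - B - F - W - H: 11+11+26+5+13 = 66
H - M - W - B - F - H: 11+12+9+26+3 = 61
H - M - W - F - B - H: 11+12+18+6+20 = 67
H - M - F - B - W - H: 11+19+6+24+13 = 73
H - M - F - W - B - H: 11+19+5+9+20 = 64
H - W - B - M - F - H: 4+9+12+19+3 = 47
H - W - B - F - M - H: 4+9+26+9+8 = 56
… (10 more)
The minimum is 47.
One optimal route: H → W → B → M → F → H.

47 m — the shortest possible round trip.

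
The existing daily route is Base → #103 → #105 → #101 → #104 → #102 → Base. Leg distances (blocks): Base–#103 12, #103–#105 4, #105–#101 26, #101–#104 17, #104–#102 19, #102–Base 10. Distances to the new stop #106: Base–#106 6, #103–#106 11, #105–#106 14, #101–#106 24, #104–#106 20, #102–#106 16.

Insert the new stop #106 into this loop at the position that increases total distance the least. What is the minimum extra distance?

Insertion cost between consecutive stops i–j is d(i,#106) + d(#106,j) − d(i,j):
  between Base and #103: 6 + 11 − 12 = 5
  between #103 and #105: 11 + 14 − 4 = 21
  between #105 and #101: 14 + 24 − 26 = 12
  between #101 and #104: 24 + 20 − 17 = 27
  between #104 and #102: 20 + 16 − 19 = 17
  between #102 and Base: 16 + 6 − 10 = 12
Cheapest insertion is between Base and #103, adding 5.
New total = 88 + 5 = 93.

Adding 5 blocks by placing #106 on the Base–#103 leg.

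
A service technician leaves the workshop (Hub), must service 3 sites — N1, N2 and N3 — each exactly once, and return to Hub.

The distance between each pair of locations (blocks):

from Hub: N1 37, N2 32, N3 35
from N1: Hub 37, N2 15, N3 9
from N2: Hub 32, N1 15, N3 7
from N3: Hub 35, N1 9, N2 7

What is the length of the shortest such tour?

With 3 stops there are 3!/2 = 3 distinct round trips (a route and its reverse cost the same).
Hub - N1 - N2 - N3 - Hub: 37+15+7+35 = 94
Hub - N1 - N3 - N2 - Hub: 37+9+7+32 = 85
Hub - N2 - N1 - N3 - Hub: 32+15+9+35 = 91
The minimum is 85.
One optimal route: Hub → N1 → N3 → N2 → Hub (or its reverse).

Shortest round trip = 85 blocks.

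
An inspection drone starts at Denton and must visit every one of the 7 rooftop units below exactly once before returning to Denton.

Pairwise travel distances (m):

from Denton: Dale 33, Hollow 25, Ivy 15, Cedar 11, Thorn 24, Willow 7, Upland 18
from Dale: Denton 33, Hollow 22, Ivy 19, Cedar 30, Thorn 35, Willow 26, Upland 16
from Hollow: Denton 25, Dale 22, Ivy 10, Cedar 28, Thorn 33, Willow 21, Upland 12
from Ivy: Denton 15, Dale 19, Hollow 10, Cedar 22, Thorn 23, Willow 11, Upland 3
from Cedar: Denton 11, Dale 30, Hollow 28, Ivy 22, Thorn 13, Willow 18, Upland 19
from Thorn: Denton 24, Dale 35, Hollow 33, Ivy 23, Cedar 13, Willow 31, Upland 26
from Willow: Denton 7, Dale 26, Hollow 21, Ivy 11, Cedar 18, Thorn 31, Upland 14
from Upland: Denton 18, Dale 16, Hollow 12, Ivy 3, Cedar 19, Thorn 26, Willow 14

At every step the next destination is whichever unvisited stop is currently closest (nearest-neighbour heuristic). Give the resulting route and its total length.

Total distance 122 m via the nearest-neighbour route Denton → Willow → Ivy → Upland → Hollow → Dale → Cedar → Thorn → Denton.

At Denton the remaining stops are Willow 7, Cedar 11, Ivy 15, Upland 18, Thorn 24, Hollow 25, Dale 33; go to Willow.
At Willow the remaining stops are Ivy 11, Upland 14, Cedar 18, Hollow 21, Dale 26, Thorn 31; go to Ivy.
At Ivy the remaining stops are Upland 3, Hollow 10, Dale 19, Cedar 22, Thorn 23; go to Upland.
At Upland the remaining stops are Hollow 12, Dale 16, Cedar 19, Thorn 26; go to Hollow.
At Hollow the remaining stops are Dale 22, Cedar 28, Thorn 33; go to Dale.
At Dale the remaining stops are Cedar 30, Thorn 35; go to Cedar.
At Cedar the remaining stops are Thorn 13; go to Thorn.
Return Thorn→Denton: 24.
Total = 7 + 11 + 3 + 12 + 22 + 30 + 13 + 24 = 122.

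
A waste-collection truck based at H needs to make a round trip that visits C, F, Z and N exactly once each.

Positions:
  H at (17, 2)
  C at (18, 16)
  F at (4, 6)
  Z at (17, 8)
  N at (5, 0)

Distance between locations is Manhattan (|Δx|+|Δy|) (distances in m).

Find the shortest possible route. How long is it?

60 m — the shortest possible round trip.

With 4 stops there are 4!/2 = 12 distinct round trips (a route and its reverse cost the same).
H→C→F→Z→N→H: 15+24+15+20+14 = 88
H→C→F→N→Z→H: 15+24+7+20+6 = 72
H→C→Z→F→N→H: 15+9+15+7+14 = 60
H→C→Z→N→F→H: 15+9+20+7+17 = 68
H→C→N→F→Z→H: 15+29+7+15+6 = 72
H→C→N→Z→F→H: 15+29+20+15+17 = 96
H→F→C→Z→N→H: 17+24+9+20+14 = 84
H→F→C→N→Z→H: 17+24+29+20+6 = 96
H→F→Z→C→N→H: 17+15+9+29+14 = 84
H→F→N→C→Z→H: 17+7+29+9+6 = 68
H→Z→C→F→N→H: 6+9+24+7+14 = 60
H→Z→F→C→N→H: 6+15+24+29+14 = 88
The minimum is 60.
One optimal route: H → C → Z → F → N → H (or its reverse).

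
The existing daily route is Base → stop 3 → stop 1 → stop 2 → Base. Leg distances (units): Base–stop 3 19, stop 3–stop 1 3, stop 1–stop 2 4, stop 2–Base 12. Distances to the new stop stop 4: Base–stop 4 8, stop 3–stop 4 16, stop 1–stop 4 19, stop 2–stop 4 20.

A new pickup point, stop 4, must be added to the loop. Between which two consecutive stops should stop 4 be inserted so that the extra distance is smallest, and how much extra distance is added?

+5 — insert stop 4 between Base and stop 3.

Insertion cost between consecutive stops i–j is d(i,stop 4) + d(stop 4,j) − d(i,j):
  between Base and stop 3: 8 + 16 − 19 = 5
  between stop 3 and stop 1: 16 + 19 − 3 = 32
  between stop 1 and stop 2: 19 + 20 − 4 = 35
  between stop 2 and Base: 20 + 8 − 12 = 16
Cheapest insertion is between Base and stop 3, adding 5.
New total = 38 + 5 = 43.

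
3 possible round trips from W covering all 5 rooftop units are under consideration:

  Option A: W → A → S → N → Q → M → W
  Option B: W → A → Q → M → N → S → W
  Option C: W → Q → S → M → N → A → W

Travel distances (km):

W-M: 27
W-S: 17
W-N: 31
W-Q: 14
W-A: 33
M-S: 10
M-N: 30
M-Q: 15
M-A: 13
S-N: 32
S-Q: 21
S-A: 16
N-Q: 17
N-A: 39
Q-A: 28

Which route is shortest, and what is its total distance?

Option A: 33 + 16 + 32 + 17 + 15 + 27 = 140
Option B: 33 + 28 + 15 + 30 + 32 + 17 = 155
Option C: 14 + 21 + 10 + 30 + 39 + 33 = 147

140 km — Option A is the shortest.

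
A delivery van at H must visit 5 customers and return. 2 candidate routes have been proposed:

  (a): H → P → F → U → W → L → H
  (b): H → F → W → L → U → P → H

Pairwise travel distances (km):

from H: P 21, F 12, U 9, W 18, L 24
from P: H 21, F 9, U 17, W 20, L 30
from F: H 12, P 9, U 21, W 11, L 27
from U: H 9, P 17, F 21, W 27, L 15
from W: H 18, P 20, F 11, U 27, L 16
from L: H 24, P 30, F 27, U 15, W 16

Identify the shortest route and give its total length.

92 km — (b) is the shortest.

(a): 21 + 9 + 21 + 27 + 16 + 24 = 118
(b): 12 + 11 + 16 + 15 + 17 + 21 = 92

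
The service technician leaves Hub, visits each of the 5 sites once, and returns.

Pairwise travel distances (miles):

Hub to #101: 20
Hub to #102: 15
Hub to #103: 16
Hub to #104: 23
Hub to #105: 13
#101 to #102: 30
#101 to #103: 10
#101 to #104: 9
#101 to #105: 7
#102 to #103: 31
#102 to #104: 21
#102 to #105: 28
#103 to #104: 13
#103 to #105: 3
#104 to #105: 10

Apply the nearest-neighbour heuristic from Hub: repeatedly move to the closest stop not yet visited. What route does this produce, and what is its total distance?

Nearest-neighbour total = 71 miles; route Hub → #105 → #103 → #101 → #104 → #102 → Hub.

Hub → [#105:13 / #102:15 / #103:16 / #101:20 / #104:23] → #105 (13)
#105 → [#103:3 / #101:7 / #104:10 / #102:28] → #103 (3)
#103 → [#101:10 / #104:13 / #102:31] → #101 (10)
#101 → [#104:9 / #102:30] → #104 (9)
#104 → [#102:21] → #102 (21)
Return #102→Hub: 15.
Total = 13 + 3 + 10 + 9 + 21 + 15 = 71.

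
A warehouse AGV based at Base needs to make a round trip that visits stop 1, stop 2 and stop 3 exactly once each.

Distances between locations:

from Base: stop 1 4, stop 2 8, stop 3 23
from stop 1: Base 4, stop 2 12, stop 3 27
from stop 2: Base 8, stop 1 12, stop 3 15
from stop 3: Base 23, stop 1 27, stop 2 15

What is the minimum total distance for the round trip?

Shortest round trip = 54.

Base → stop 1 → stop 2 → stop 3 → Base: 4+12+15+23 = 54
Base → stop 1 → stop 3 → stop 2 → Base: 4+27+15+8 = 54
Base → stop 2 → stop 1 → stop 3 → Base: 8+12+27+23 = 70
The minimum is 54.
One optimal route: Base → stop 1 → stop 2 → stop 3 → Base (or its reverse).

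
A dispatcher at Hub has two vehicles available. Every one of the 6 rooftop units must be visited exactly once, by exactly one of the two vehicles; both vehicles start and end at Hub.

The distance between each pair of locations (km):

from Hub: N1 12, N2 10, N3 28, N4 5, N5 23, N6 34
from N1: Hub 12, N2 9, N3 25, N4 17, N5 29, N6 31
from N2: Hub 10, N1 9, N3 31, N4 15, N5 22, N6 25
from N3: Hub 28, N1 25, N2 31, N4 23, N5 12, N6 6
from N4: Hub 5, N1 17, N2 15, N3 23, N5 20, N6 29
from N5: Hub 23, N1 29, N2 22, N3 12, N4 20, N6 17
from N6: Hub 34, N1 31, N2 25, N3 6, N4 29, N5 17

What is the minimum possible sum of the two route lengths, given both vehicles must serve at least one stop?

97 km — the smallest possible combined total.

There are 2^5 − 1 = 31 ways to divide the 6 stops into two non-empty groups. For each, the best each vehicle can do is its own shortest tour through its group:
  {N1} + {N2, N3, N4, N5, N6}: 24 + 78 = 102
  {N2} + {N1, N3, N4, N5, N6}: 20 + 85 = 105
  {N1, N2} + {N3, N4, N5, N6}: 31 + 74 = 105
  {N3} + {N1, N2, N4, N5, N6}: 56 + 88 = 144
  {N1, N3} + {N2, N4, N5, N6}: 65 + 77 = 142
  {N2, N3} + {N1, N4, N5, N6}: 69 + 85 = 154
  … (31 splits in total)
  {N4} + {N1, N2, N3, N5, N6}: 10 + 87 = 97  ← best
Best: vehicle 1 Hub → N4 → Hub = 10; vehicle 2 Hub → N1 → N2 → N6 → N3 → N5 → Hub = 87; combined 97.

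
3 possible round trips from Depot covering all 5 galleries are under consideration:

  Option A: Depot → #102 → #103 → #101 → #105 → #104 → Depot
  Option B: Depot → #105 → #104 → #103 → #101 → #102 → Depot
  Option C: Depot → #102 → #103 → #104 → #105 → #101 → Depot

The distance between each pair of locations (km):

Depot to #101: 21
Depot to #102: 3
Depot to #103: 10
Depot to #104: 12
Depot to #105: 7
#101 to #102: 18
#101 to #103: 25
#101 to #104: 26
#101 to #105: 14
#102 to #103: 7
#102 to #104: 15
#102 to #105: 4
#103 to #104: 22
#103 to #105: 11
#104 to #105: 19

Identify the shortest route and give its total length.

Option A: 3 + 7 + 25 + 14 + 19 + 12 = 80
Option B: 7 + 19 + 22 + 25 + 18 + 3 = 94
Option C: 3 + 7 + 22 + 19 + 14 + 21 = 86

Shortest is Option A, total 80 km.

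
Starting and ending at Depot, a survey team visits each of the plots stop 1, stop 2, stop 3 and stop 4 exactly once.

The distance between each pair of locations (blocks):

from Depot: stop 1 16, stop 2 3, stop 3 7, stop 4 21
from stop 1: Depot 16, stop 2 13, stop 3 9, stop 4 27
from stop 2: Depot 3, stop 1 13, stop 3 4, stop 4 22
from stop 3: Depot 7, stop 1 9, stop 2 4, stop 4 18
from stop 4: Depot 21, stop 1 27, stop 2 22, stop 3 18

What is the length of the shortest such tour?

64 blocks — the shortest possible round trip.

There are 12 distinct closed tours to check (reversals are equivalent).
Depot→stop 1→stop 2→stop 3→stop 4→Depot: 16+13+4+18+21 = 72
Depot→stop 1→stop 2→stop 4→stop 3→Depot: 16+13+22+18+7 = 76
Depot→stop 1→stop 3→stop 2→stop 4→Depot: 16+9+4+22+21 = 72
Depot→stop 1→stop 3→stop 4→stop 2→Depot: 16+9+18+22+3 = 68
Depot→stop 1→stop 4→stop 2→stop 3→Depot: 16+27+22+4+7 = 76
Depot→stop 1→stop 4→stop 3→stop 2→Depot: 16+27+18+4+3 = 68
Depot→stop 2→stop 1→stop 3→stop 4→Depot: 3+13+9+18+21 = 64
Depot→stop 2→stop 1→stop 4→stop 3→Depot: 3+13+27+18+7 = 68
Depot→stop 2→stop 3→stop 1→stop 4→Depot: 3+4+9+27+21 = 64
Depot→stop 2→stop 4→stop 1→stop 3→Depot: 3+22+27+9+7 = 68
Depot→stop 3→stop 1→stop 2→stop 4→Depot: 7+9+13+22+21 = 72
Depot→stop 3→stop 2→stop 1→stop 4→Depot: 7+4+13+27+21 = 72
The minimum is 64.
One optimal route: Depot → stop 2 → stop 1 → stop 3 → stop 4 → Depot (or its reverse).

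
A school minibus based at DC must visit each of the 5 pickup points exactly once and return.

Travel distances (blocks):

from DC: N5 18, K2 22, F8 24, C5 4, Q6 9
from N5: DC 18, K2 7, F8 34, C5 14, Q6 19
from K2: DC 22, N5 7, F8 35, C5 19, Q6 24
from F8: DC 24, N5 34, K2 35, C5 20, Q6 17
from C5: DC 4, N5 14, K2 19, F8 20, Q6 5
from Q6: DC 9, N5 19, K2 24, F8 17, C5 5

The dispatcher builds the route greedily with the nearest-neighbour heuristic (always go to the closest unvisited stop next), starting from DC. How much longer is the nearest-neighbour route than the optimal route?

DC: C5=4, Q6=9, N5=18, K2=22, F8=24 ⇒ C5
C5: Q6=5, N5=14, K2=19, F8=20 ⇒ Q6
Q6: F8=17, N5=19, K2=24 ⇒ F8
F8: N5=34, K2=35 ⇒ N5
N5: K2=7 ⇒ K2
NN route DC → C5 → Q6 → F8 → N5 → K2 → DC costs 89.
Optimal: DC → N5 → K2 → F8 → Q6 → C5 → DC costs 86 (by enumerating all 60 distinct tours).
Excess = 89 − 86 = 3.

Excess over optimum: 3 blocks.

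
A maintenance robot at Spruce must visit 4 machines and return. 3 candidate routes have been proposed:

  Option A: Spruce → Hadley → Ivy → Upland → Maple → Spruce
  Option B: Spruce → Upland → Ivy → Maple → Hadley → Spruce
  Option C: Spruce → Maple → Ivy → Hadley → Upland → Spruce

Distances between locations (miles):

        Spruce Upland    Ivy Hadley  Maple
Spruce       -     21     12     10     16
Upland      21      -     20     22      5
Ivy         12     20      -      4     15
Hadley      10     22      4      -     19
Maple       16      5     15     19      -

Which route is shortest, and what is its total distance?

Option A: 10 + 4 + 20 + 5 + 16 = 55
Option B: 21 + 20 + 15 + 19 + 10 = 85
Option C: 16 + 15 + 4 + 22 + 21 = 78

Shortest is Option A, total 55 miles.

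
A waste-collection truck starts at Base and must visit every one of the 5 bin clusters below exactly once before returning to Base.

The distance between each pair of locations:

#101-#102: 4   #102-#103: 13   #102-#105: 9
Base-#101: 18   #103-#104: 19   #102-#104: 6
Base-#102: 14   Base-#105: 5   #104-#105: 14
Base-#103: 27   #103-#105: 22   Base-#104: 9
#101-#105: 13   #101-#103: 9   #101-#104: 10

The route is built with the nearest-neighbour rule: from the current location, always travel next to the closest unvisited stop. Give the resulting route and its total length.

From Base: distances to unvisited — #105=5, #104=9, #102=14, #101=18, #103=27. Nearest is #105 (5).
From #105: distances to unvisited — #102=9, #101=13, #104=14, #103=22. Nearest is #102 (9).
From #102: distances to unvisited — #101=4, #104=6, #103=13. Nearest is #101 (4).
From #101: distances to unvisited — #103=9, #104=10. Nearest is #103 (9).
From #103: distances to unvisited — #104=19. Nearest is #104 (19).
Return #104→Base: 9.
Total = 5 + 9 + 4 + 9 + 19 + 9 = 55.

55 along Base → #105 → #102 → #101 → #103 → #104 → Base.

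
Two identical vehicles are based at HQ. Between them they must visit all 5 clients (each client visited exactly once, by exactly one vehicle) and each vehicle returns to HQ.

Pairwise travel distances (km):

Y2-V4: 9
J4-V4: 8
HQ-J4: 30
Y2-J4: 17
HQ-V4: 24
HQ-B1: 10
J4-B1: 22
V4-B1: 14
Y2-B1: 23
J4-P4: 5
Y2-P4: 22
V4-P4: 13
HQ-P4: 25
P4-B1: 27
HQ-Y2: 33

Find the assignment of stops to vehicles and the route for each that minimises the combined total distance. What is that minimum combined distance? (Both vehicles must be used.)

100 km — the smallest possible combined total.

Try each way of splitting the stops between the two vehicles (each non-empty) and, for each split, find the best tour for each vehicle:
  {Y2} + {J4, V4, P4, B1}: 66 + 62 = 128
  {J4} + {Y2, V4, P4, B1}: 60 + 80 = 140
  {Y2, J4} + {V4, P4, B1}: 80 + 62 = 142
  {V4} + {Y2, J4, P4, B1}: 48 + 80 = 128
  {Y2, V4} + {J4, P4, B1}: 66 + 62 = 128
  {J4, V4} + {Y2, P4, B1}: 62 + 80 = 142
  … (15 splits in total)
  {Y2, J4, V4, P4} + {B1}: 80 + 20 = 100  ← best
Best: vehicle 1 HQ → Y2 → V4 → J4 → P4 → HQ = 80; vehicle 2 HQ → B1 → HQ = 20; combined 100.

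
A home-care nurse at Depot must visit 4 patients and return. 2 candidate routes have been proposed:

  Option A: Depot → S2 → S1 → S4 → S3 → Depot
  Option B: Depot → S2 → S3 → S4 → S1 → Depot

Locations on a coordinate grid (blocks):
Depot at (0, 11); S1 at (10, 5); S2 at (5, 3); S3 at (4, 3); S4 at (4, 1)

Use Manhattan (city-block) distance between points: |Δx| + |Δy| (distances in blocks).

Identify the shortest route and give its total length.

Option A: 13 + 7 + 10 + 2 + 12 = 44
Option B: 13 + 1 + 2 + 10 + 16 = 42

42 blocks — Option B is the shortest.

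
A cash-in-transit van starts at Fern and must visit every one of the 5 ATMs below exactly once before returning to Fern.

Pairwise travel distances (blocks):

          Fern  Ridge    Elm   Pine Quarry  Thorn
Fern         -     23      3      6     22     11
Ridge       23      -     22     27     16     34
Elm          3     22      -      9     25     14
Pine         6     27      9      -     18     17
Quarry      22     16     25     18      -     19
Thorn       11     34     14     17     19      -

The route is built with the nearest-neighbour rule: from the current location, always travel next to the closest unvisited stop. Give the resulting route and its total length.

Total distance 87 blocks via the nearest-neighbour route Fern → Elm → Pine → Thorn → Quarry → Ridge → Fern.

From Fern: distances to unvisited — Elm=3, Pine=6, Thorn=11, Quarry=22, Ridge=23. Nearest is Elm (3).
From Elm: distances to unvisited — Pine=9, Thorn=14, Ridge=22, Quarry=25. Nearest is Pine (9).
From Pine: distances to unvisited — Thorn=17, Quarry=18, Ridge=27. Nearest is Thorn (17).
From Thorn: distances to unvisited — Quarry=19, Ridge=34. Nearest is Quarry (19).
From Quarry: distances to unvisited — Ridge=16. Nearest is Ridge (16).
Return Ridge→Fern: 23.
Total = 3 + 9 + 17 + 19 + 16 + 23 = 87.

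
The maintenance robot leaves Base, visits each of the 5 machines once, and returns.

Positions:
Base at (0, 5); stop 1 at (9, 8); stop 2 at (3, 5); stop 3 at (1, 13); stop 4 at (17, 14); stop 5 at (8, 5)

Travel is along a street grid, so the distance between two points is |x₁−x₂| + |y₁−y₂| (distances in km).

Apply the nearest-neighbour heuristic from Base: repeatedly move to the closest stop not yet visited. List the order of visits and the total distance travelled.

At Base the remaining stops are stop 2 3, stop 5 8, stop 3 9, stop 1 12, stop 4 26; go to stop 2.
At stop 2 the remaining stops are stop 5 5, stop 1 9, stop 3 10, stop 4 23; go to stop 5.
At stop 5 the remaining stops are stop 1 4, stop 3 15, stop 4 18; go to stop 1.
At stop 1 the remaining stops are stop 3 13, stop 4 14; go to stop 3.
At stop 3 the remaining stops are stop 4 17; go to stop 4.
Return stop 4→Base: 26.
Total = 3 + 5 + 4 + 13 + 17 + 26 = 68.

Total distance 68 km via the nearest-neighbour route Base → stop 2 → stop 5 → stop 1 → stop 3 → stop 4 → Base.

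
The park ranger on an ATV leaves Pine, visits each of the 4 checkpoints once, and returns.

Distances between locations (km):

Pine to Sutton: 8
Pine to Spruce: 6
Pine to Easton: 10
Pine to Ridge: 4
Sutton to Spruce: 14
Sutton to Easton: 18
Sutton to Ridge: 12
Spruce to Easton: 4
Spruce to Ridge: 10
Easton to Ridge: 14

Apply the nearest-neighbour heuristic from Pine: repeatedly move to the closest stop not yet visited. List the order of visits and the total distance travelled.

Total distance 44 km via the nearest-neighbour route Pine → Ridge → Spruce → Easton → Sutton → Pine.

Pine → [Ridge:4 / Spruce:6 / Sutton:8 / Easton:10] → Ridge (4)
Ridge → [Spruce:10 / Sutton:12 / Easton:14] → Spruce (10)
Spruce → [Easton:4 / Sutton:14] → Easton (4)
Easton → [Sutton:18] → Sutton (18)
Return Sutton→Pine: 8.
Total = 4 + 10 + 4 + 18 + 8 = 44.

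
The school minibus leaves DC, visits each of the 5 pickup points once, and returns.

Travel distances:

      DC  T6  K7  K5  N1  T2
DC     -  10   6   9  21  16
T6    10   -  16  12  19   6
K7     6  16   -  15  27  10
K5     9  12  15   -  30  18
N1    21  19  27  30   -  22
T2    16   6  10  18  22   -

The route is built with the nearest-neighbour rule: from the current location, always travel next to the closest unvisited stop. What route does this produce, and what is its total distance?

Total distance 85 via the nearest-neighbour route DC → K7 → T2 → T6 → K5 → N1 → DC.

DC → [K7:6 / K5:9 / T6:10 / T2:16 / N1:21] → K7 (6)
K7 → [T2:10 / K5:15 / T6:16 / N1:27] → T2 (10)
T2 → [T6:6 / K5:18 / N1:22] → T6 (6)
T6 → [K5:12 / N1:19] → K5 (12)
K5 → [N1:30] → N1 (30)
Return N1→DC: 21.
Total = 6 + 10 + 6 + 12 + 30 + 21 = 85.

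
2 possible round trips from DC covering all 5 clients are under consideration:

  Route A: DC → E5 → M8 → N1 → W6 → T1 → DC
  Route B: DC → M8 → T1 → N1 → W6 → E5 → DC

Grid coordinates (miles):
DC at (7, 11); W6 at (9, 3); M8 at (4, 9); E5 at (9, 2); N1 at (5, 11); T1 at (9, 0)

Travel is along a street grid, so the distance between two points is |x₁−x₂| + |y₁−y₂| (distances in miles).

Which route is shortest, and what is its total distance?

Route A: 11 + 12 + 3 + 12 + 3 + 13 = 54
Route B: 5 + 14 + 15 + 12 + 1 + 11 = 58

Shortest is Route A, total 54 miles.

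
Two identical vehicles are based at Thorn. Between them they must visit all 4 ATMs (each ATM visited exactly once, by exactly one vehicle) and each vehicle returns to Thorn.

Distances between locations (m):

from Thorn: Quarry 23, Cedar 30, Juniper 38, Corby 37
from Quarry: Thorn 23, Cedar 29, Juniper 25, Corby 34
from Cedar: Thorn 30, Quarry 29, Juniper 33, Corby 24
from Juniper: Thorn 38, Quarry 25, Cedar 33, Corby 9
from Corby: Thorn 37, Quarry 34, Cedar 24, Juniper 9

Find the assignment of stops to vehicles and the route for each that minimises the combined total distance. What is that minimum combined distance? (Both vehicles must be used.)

147 m — the smallest possible combined total.

Try each way of splitting the stops between the two vehicles (each non-empty) and, for each split, find the best tour for each vehicle:
  {Quarry} + {Cedar, Juniper, Corby}: 46 + 101 = 147
  {Cedar} + {Quarry, Juniper, Corby}: 60 + 94 = 154
  {Quarry, Cedar} + {Juniper, Corby}: 82 + 84 = 166
  {Juniper} + {Quarry, Cedar, Corby}: 76 + 111 = 187
  {Quarry, Juniper} + {Cedar, Corby}: 86 + 91 = 177
  {Cedar, Juniper} + {Quarry, Corby}: 101 + 94 = 195
  … (7 splits in total)
Best: vehicle 1 Thorn → Quarry → Thorn = 46; vehicle 2 Thorn → Cedar → Corby → Juniper → Thorn = 101; combined 147.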